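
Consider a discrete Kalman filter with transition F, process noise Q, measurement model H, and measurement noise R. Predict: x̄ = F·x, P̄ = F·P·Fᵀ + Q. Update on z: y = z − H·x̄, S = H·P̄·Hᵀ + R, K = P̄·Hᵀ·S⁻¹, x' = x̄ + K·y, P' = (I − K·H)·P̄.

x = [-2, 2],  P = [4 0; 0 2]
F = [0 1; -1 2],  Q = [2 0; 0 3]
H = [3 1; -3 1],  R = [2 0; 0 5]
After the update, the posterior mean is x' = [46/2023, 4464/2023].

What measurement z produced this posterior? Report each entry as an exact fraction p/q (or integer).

x̄ = F·x = [2, 6]
P̄ = F·P·Fᵀ + Q = [4 4; 4 15]
S = H·P̄·Hᵀ + R = [77 -21; -21 32]
K = P̄·Hᵀ·S⁻¹ = [344/2023 -40/289; 927/2023 114/289]
x' − x̄ = [-4000/2023, -7674/2023] = K·y
y = (KᵀK)⁻¹·Kᵀ·(x' − x̄) = [-10, 2]
z = y + H·x̄ = [-10, 2] + [12, 0] = [2, 2]

z = [2, 2]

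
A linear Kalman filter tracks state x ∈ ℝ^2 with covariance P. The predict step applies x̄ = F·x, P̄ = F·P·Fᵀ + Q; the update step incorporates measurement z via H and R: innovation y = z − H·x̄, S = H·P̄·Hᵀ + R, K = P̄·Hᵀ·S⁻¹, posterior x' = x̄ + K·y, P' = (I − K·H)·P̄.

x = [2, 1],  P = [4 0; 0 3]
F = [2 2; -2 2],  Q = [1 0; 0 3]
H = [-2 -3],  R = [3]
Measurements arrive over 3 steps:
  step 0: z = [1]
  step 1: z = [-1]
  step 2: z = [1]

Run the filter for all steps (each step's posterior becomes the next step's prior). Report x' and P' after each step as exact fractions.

step 0: x̄ = F·x = [6, -2]
step 0: P̄ = F·P·Fᵀ + Q = [29 -4; -4 31]
step 0: y = z − H·x̄ = [7]
step 0: S = H·P̄·Hᵀ + R = [350]
step 0: K = P̄·Hᵀ·S⁻¹ = [-23/175; -17/70]
step 0: x' = x̄ + K·y = [127/25, -37/10]
step 0: P' = (I − K·H)·P̄ = [4017/175 -531/35; -531/35 145/14]
step 1: x̄ = F·x = [69/25, -439/25]
step 1: P̄ = F·P·Fᵀ + Q = [2253/175 -8818/175; -8818/175 45083/175]
step 1: y = z − H·x̄ = [-1204/25]
step 1: S = H·P̄·Hᵀ + R = [309468/175]
step 1: K = P̄·Hᵀ·S⁻¹ = [1829/25789; -117613/309468]
step 1: x' = x̄ + K·y = [-16907/25789, 57496/77367]
step 1: P' = (I − K·H)·P̄ = [102627/25789 -70247/25789; -70247/25789 679589/309468]
step 2: x̄ = F·x = [13550/77367, 216434/77367]
step 2: P̄ = F·P·Fᵀ + Q = [302552/77367 -551935/77367; -551935/77367 3829142/77367]
step 2: y = z − H·x̄ = [753769/77367]
step 2: S = H·P̄·Hᵀ + R = [29281367/77367]
step 2: K = P̄·Hᵀ·S⁻¹ = [1050701/29281367; -10383556/29281367]
step 2: x' = x̄ + K·y = [15365057/29281367, -19250058/29281367]
step 2: P' = (I − K·H)·P̄ = [100238649/29281367 -67876467/29281367; -67876467/29281367 55634534/29281367]

step 0: x' = [127/25, -37/10], P' = [4017/175 -531/35; -531/35 145/14]
step 1: x' = [-16907/25789, 57496/77367], P' = [102627/25789 -70247/25789; -70247/25789 679589/309468]
step 2: x' = [15365057/29281367, -19250058/29281367], P' = [100238649/29281367 -67876467/29281367; -67876467/29281367 55634534/29281367]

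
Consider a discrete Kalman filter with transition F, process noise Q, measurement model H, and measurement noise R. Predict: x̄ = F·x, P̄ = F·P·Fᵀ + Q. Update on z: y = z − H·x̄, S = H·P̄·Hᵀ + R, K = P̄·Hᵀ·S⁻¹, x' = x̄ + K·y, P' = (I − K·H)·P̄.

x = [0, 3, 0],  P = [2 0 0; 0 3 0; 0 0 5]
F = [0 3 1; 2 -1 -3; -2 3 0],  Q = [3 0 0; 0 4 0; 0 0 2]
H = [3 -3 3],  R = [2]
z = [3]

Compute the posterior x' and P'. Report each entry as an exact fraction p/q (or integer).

x' = [3123/1207, 5469/1207, 3573/1207]
P' = [8963/1207 10119/1207 1242/1207; 10119/1207 53031/2414 32591/2414; 1242/1207 32591/2414 30269/2414]

x̄ = F·x = [9, -3, 9]
P̄ = F·P·Fᵀ + Q = [35 -24 27; -24 60 -17; 27 -17 37]
y = z − H·x̄ = [-60]
S = H·P̄·Hᵀ + R = [2414]
K = P̄·Hᵀ·S⁻¹ = [129/1207; -303/2414; 243/2414]
x' = x̄ + K·y = [3123/1207, 5469/1207, 3573/1207]
P' = (I − K·H)·P̄ = [8963/1207 10119/1207 1242/1207; 10119/1207 53031/2414 32591/2414; 1242/1207 32591/2414 30269/2414]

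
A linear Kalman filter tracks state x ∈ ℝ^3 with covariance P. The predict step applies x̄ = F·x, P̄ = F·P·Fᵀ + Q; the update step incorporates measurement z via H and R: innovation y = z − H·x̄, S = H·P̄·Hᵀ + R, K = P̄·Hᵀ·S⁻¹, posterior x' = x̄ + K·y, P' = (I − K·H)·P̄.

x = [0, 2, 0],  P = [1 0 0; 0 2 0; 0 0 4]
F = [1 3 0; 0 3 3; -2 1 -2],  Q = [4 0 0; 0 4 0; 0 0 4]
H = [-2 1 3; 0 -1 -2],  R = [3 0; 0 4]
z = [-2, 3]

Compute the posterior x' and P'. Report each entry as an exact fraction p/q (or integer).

x' = [-1697/4881, -3835/4881, -3481/4881]
P' = [16537/4881 -24304/4881 17438/4881; -24304/4881 145804/4881 -67100/4881; 17438/4881 -67100/4881 35212/4881]

x̄ = F·x = [6, 6, 2]
P̄ = F·P·Fᵀ + Q = [23 18 4; 18 58 -18; 4 -18 26]
y = z − H·x̄ = [-2, 13]
S = H·P̄·Hᵀ + R = [159 -72; -72 94]
K = P̄·Hᵀ·S⁻¹ = [-1688/4881 -881/1627; -2296/4881 -967/1627; 1220/4881 -277/1627]
x' = x̄ + K·y = [-1697/4881, -3835/4881, -3481/4881]
P' = (I − K·H)·P̄ = [16537/4881 -24304/4881 17438/4881; -24304/4881 145804/4881 -67100/4881; 17438/4881 -67100/4881 35212/4881]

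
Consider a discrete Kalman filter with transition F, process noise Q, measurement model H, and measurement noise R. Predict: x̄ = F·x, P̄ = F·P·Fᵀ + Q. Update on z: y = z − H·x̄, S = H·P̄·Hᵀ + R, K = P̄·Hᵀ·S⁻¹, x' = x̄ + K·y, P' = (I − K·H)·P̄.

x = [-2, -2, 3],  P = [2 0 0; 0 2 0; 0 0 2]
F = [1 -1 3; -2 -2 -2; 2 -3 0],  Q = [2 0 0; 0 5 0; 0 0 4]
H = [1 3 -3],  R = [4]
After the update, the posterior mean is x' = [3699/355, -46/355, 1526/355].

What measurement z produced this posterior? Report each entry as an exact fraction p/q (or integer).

z = [-3]

x̄ = F·x = [9, 2, 2]
P̄ = F·P·Fᵀ + Q = [24 -12 10; -12 29 4; 10 4 30]
S = H·P̄·Hᵀ + R = [355]
K = P̄·Hᵀ·S⁻¹ = [-42/355; 63/355; -68/355]
x' − x̄ = [504/355, -756/355, 816/355] = K·y
y = (KᵀK)⁻¹·Kᵀ·(x' − x̄) = [-12]
z = y + H·x̄ = [-12] + [9] = [-3]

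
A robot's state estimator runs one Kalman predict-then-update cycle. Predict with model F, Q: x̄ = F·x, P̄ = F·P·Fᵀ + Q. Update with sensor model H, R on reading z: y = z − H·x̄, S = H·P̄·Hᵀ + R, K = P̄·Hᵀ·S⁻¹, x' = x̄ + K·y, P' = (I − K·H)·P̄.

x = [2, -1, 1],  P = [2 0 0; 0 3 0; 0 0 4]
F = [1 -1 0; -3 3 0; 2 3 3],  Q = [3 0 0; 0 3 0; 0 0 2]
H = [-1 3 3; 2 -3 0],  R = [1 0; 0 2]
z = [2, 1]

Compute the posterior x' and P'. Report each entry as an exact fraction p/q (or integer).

x' = [-2356/25109, -11301/25109, 54969/50218]
P' = [55963/25109 35646/25109 -67825/100436; 35646/25109 28194/25109 -16278/25109; -67825/100436 -16278/25109 107113/200872]

x̄ = F·x = [3, -9, 4]
P̄ = F·P·Fᵀ + Q = [8 -15 -5; -15 48 15; -5 15 73]
y = z − H·x̄ = [20, -32]
S = H·P̄·Hᵀ + R = [1488 -748; -748 646]
K = P̄·Hᵀ·S⁻¹ = [25/5908 2494/25109; 6/1477 -6645/25109; 3901/11816 29843/100436]
x' = x̄ + K·y = [-2356/25109, -11301/25109, 54969/50218]
P' = (I − K·H)·P̄ = [55963/25109 35646/25109 -67825/100436; 35646/25109 28194/25109 -16278/25109; -67825/100436 -16278/25109 107113/200872]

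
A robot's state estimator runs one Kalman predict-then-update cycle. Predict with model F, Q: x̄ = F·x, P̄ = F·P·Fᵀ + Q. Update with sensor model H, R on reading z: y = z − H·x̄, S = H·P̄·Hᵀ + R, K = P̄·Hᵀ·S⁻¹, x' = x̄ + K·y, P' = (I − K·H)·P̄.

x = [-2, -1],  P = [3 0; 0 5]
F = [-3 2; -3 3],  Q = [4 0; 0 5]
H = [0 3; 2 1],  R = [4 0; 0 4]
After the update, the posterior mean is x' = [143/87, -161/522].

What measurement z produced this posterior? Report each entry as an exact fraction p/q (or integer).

z = [-1, 3]

x̄ = F·x = [4, 3]
P̄ = F·P·Fᵀ + Q = [51 57; 57 77]
S = H·P̄·Hᵀ + R = [697 573; 573 513]
K = P̄·Hᵀ·S⁻¹ = [-47/406 535/1218; 755/2436 191/7308]
x' − x̄ = [-205/87, -1727/522] = K·y
y = (KᵀK)⁻¹·Kᵀ·(x' − x̄) = [-10, -8]
z = y + H·x̄ = [-10, -8] + [9, 11] = [-1, 3]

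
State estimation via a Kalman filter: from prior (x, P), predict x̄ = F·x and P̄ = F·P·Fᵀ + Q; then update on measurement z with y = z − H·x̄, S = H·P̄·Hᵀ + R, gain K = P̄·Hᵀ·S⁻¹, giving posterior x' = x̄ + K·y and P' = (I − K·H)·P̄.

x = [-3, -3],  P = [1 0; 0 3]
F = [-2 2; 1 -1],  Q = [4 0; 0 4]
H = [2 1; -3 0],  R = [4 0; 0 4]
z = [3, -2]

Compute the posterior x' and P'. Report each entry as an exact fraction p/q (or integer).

x' = [15/19, 12/19]
P' = [22/57 -28/57; -28/57 160/57]

x̄ = F·x = [0, 0]
P̄ = F·P·Fᵀ + Q = [20 -8; -8 8]
y = z − H·x̄ = [3, -2]
S = H·P̄·Hᵀ + R = [60 -96; -96 184]
K = P̄·Hᵀ·S⁻¹ = [4/57 -11/38; 26/57 7/19]
x' = x̄ + K·y = [15/19, 12/19]
P' = (I − K·H)·P̄ = [22/57 -28/57; -28/57 160/57]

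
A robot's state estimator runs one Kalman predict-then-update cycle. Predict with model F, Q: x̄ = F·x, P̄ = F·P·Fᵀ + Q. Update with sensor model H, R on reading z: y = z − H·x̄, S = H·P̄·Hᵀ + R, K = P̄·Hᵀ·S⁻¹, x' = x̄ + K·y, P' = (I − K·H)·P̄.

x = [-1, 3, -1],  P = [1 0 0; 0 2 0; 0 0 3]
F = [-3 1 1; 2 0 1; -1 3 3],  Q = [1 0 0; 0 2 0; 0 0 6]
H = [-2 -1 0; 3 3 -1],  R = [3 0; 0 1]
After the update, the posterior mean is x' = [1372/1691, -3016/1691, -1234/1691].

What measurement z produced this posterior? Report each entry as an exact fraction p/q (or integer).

z = [1, -2]

x̄ = F·x = [5, -3, 7]
P̄ = F·P·Fᵀ + Q = [15 -3 18; -3 9 7; 18 7 52]
S = H·P̄·Hᵀ + R = [60 -47; -47 65]
K = P̄·Hᵀ·S⁻¹ = [-909/1691 -189/1691; 322/1691 519/1691; -1714/1691 -641/1691]
x' − x̄ = [-7083/1691, 2057/1691, -13071/1691] = K·y
y = (KᵀK)⁻¹·Kᵀ·(x' − x̄) = [8, -1]
z = y + H·x̄ = [8, -1] + [-7, -1] = [1, -2]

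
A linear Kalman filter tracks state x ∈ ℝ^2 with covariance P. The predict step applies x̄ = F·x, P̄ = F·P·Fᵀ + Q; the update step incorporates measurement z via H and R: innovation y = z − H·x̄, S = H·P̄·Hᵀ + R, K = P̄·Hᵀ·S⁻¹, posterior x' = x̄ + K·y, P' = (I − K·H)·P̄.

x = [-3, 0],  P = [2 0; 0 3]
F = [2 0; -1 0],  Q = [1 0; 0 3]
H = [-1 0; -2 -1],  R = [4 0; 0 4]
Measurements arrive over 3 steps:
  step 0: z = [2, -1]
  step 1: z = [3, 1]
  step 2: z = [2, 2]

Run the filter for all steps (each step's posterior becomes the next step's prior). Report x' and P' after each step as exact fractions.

step 0: x' = [-266/181, 417/181], P' = [260/181 -296/181; -296/181 660/181]
step 1: x' = [-51133/26131, 7021/3733], P' = [35228/26131 -5672/3733; -5672/3733 13044/3733]
step 2: x' = [-7790610/3622501, 6149862/3622501], P' = [4818116/3622501 -5418152/3622501; -5418152/3622501 12545076/3622501]

step 0: x̄ = F·x = [-6, 3]
step 0: P̄ = F·P·Fᵀ + Q = [9 -4; -4 5]
step 0: y = z − H·x̄ = [-4, -10]
step 0: S = H·P̄·Hᵀ + R = [13 14; 14 29]
step 0: K = P̄·Hᵀ·S⁻¹ = [-65/181 -56/181; 74/181 -17/181]
step 0: x' = x̄ + K·y = [-266/181, 417/181]
step 0: P' = (I − K·H)·P̄ = [260/181 -296/181; -296/181 660/181]
step 1: x̄ = F·x = [-532/181, 266/181]
step 1: P̄ = F·P·Fᵀ + Q = [1221/181 -520/181; -520/181 803/181]
step 1: y = z − H·x̄ = [11/181, -617/181]
step 1: S = H·P̄·Hᵀ + R = [1945/181 1922/181; 1922/181 4331/181]
step 1: K = P̄·Hᵀ·S⁻¹ = [-8807/26131 -7688/26131; 1418/3733 -425/3733]
step 1: x' = x̄ + K·y = [-51133/26131, 7021/3733]
step 1: P' = (I − K·H)·P̄ = [35228/26131 -5672/3733; -5672/3733 13044/3733]
step 2: x̄ = F·x = [-102266/26131, 51133/26131]
step 2: P̄ = F·P·Fᵀ + Q = [167043/26131 -70456/26131; -70456/26131 113621/26131]
step 2: y = z − H·x̄ = [-50004/26131, -101137/26131]
step 2: S = H·P̄·Hᵀ + R = [271567/26131 263630/26131; 263630/26131 604493/26131]
step 2: K = P̄·Hᵀ·S⁻¹ = [-1204529/3622501 -1054520/3622501; 1354538/3622501 -427193/3622501]
step 2: x' = x̄ + K·y = [-7790610/3622501, 6149862/3622501]
step 2: P' = (I − K·H)·P̄ = [4818116/3622501 -5418152/3622501; -5418152/3622501 12545076/3622501]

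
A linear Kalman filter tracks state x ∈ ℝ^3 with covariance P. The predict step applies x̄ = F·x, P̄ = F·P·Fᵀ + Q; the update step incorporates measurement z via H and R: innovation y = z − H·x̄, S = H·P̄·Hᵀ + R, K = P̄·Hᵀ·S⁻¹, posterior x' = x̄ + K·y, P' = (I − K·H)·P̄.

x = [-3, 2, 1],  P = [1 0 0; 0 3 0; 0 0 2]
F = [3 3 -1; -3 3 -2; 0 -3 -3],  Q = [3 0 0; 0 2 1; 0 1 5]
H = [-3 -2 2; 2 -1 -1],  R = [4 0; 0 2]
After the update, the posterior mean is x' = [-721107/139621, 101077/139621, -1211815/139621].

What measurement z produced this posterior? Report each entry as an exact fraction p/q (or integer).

x̄ = F·x = [-4, 13, -9]
P̄ = F·P·Fᵀ + Q = [41 22 -21; 22 46 -14; -21 -14 50]
S = H·P̄·Hᵀ + R = [1385 -423; -423 230]
K = P̄·Hᵀ·S⁻¹ = [-13807/139621 23778/139621; -37704/139621 -62058/139621; 10936/139621 -27237/139621]
x' − x̄ = [-162623/139621, -1713996/139621, 44774/139621] = K·y
y = (KᵀK)⁻¹·Kᵀ·(x' − x̄) = [29, 10]
z = y + H·x̄ = [29, 10] + [-32, -12] = [-3, -2]

z = [-3, -2]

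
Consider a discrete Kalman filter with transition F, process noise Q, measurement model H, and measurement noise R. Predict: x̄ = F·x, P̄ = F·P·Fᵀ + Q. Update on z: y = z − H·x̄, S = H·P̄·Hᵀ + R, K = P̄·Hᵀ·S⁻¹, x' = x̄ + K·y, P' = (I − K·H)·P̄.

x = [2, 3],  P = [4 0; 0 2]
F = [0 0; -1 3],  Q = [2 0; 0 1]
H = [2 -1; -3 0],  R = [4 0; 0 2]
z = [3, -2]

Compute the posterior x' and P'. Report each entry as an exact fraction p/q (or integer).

x' = [101/139, -39/139]
P' = [27/139 46/139; 46/139 552/139]

x̄ = F·x = [0, 7]
P̄ = F·P·Fᵀ + Q = [2 0; 0 23]
y = z − H·x̄ = [10, -2]
S = H·P̄·Hᵀ + R = [35 -12; -12 20]
K = P̄·Hᵀ·S⁻¹ = [2/139 -81/278; -115/139 -69/139]
x' = x̄ + K·y = [101/139, -39/139]
P' = (I − K·H)·P̄ = [27/139 46/139; 46/139 552/139]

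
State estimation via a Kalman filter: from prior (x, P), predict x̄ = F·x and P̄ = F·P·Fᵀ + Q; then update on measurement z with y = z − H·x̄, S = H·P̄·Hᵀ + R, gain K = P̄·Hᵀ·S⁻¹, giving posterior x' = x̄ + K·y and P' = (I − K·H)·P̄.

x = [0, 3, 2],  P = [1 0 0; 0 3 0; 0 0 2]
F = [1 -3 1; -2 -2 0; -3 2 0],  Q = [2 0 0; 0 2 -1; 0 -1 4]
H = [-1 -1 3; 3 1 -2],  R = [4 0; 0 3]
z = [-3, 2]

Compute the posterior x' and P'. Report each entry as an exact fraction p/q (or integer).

x' = [11265/23179, -55154/23179, -34694/23179]
P' = [17451/23179 -16941/23179 5958/23179; -16941/23179 204197/23179 68212/23179; 5958/23179 68212/23179 37490/23179]

x̄ = F·x = [-7, -6, 6]
P̄ = F·P·Fᵀ + Q = [32 16 -21; 16 18 -7; -21 -7 25]
y = z − H·x̄ = [-34, 41]
S = H·P̄·Hᵀ + R = [479 -594; -594 785]
K = P̄·Hᵀ·S⁻¹ = [4341/23179 7832/23179; 4345/23179 5650/23179; 9575/23179 3702/23179]
x' = x̄ + K·y = [11265/23179, -55154/23179, -34694/23179]
P' = (I − K·H)·P̄ = [17451/23179 -16941/23179 5958/23179; -16941/23179 204197/23179 68212/23179; 5958/23179 68212/23179 37490/23179]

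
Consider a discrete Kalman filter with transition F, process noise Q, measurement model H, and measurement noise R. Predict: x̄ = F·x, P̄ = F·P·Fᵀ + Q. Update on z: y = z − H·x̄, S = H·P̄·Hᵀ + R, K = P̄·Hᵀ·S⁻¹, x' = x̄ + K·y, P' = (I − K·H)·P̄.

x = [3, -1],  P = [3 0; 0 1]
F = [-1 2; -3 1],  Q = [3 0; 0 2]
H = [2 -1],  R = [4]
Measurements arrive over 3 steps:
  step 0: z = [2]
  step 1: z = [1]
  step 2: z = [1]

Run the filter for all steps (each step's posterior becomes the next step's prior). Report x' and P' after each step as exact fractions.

step 0: x' = [-22/5, -158/15], P' = [73/10 67/5; 67/5 418/15]
step 1: x' = [-1795/2139, -4841/2139], P' = [6271/2139 8882/2139; 8882/2139 18904/2139]
step 2: x' = [-30218/268201, -254809/268201], P' = [846309/268201 1248198/268201; 1248198/268201 2646136/268201]

step 0: x̄ = F·x = [-5, -10]
step 0: P̄ = F·P·Fᵀ + Q = [10 11; 11 30]
step 0: y = z − H·x̄ = [2]
step 0: S = H·P̄·Hᵀ + R = [30]
step 0: K = P̄·Hᵀ·S⁻¹ = [3/10; -4/15]
step 0: x' = x̄ + K·y = [-22/5, -158/15]
step 0: P' = (I − K·H)·P̄ = [73/10 67/5; 67/5 418/15]
step 1: x̄ = F·x = [-50/3, 8/3]
step 1: P̄ = F·P·Fᵀ + Q = [409/6 -97/6; -97/6 91/6]
step 1: y = z − H·x̄ = [37]
step 1: S = H·P̄·Hᵀ + R = [713/2]
step 1: K = P̄·Hᵀ·S⁻¹ = [305/713; -95/713]
step 1: x' = x̄ + K·y = [-1795/2139, -4841/2139]
step 1: P' = (I − K·H)·P̄ = [6271/2139 8882/2139; 8882/2139 18904/2139]
step 2: x̄ = F·x = [-2629/713, 544/2139]
step 2: P̄ = F·P·Fᵀ + Q = [17592/713 -1851/713; -1851/713 26329/2139]
step 2: y = z − H·x̄ = [18457/2139]
step 2: S = H·P̄·Hᵀ + R = [268201/2139]
step 2: K = P̄·Hᵀ·S⁻¹ = [111105/268201; -37435/268201]
step 2: x' = x̄ + K·y = [-30218/268201, -254809/268201]
step 2: P' = (I − K·H)·P̄ = [846309/268201 1248198/268201; 1248198/268201 2646136/268201]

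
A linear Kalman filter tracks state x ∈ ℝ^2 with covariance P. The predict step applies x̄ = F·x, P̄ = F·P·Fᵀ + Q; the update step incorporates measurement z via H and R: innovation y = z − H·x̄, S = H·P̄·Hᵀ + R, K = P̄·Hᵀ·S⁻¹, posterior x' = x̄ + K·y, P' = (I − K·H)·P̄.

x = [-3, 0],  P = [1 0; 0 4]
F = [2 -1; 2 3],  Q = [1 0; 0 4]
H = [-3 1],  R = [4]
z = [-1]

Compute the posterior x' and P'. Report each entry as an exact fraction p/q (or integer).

x̄ = F·x = [-6, -6]
P̄ = F·P·Fᵀ + Q = [9 -8; -8 44]
y = z − H·x̄ = [-13]
S = H·P̄·Hᵀ + R = [177]
K = P̄·Hᵀ·S⁻¹ = [-35/177; 68/177]
x' = x̄ + K·y = [-607/177, -1946/177]
P' = (I − K·H)·P̄ = [368/177 964/177; 964/177 3164/177]

x' = [-607/177, -1946/177]
P' = [368/177 964/177; 964/177 3164/177]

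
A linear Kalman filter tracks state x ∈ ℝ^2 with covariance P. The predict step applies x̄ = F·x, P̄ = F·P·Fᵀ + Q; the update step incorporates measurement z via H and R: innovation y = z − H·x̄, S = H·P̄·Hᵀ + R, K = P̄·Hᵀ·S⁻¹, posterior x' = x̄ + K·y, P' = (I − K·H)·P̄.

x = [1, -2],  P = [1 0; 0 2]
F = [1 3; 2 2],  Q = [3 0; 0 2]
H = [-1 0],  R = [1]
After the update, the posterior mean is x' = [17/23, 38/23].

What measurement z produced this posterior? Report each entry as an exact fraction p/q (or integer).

x̄ = F·x = [-5, -2]
P̄ = F·P·Fᵀ + Q = [22 14; 14 14]
S = H·P̄·Hᵀ + R = [23]
K = P̄·Hᵀ·S⁻¹ = [-22/23; -14/23]
x' − x̄ = [132/23, 84/23] = K·y
y = (KᵀK)⁻¹·Kᵀ·(x' − x̄) = [-6]
z = y + H·x̄ = [-6] + [5] = [-1]

z = [-1]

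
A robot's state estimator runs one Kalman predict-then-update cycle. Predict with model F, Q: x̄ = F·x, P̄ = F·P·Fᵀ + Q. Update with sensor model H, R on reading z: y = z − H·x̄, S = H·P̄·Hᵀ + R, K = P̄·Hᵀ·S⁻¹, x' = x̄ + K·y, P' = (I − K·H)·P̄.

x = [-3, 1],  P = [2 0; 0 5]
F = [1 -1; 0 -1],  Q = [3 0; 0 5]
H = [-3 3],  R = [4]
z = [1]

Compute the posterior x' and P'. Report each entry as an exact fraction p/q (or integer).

x̄ = F·x = [-4, -1]
P̄ = F·P·Fᵀ + Q = [10 5; 5 10]
y = z − H·x̄ = [-8]
S = H·P̄·Hᵀ + R = [94]
K = P̄·Hᵀ·S⁻¹ = [-15/94; 15/94]
x' = x̄ + K·y = [-128/47, -107/47]
P' = (I − K·H)·P̄ = [715/94 695/94; 695/94 715/94]

x' = [-128/47, -107/47]
P' = [715/94 695/94; 695/94 715/94]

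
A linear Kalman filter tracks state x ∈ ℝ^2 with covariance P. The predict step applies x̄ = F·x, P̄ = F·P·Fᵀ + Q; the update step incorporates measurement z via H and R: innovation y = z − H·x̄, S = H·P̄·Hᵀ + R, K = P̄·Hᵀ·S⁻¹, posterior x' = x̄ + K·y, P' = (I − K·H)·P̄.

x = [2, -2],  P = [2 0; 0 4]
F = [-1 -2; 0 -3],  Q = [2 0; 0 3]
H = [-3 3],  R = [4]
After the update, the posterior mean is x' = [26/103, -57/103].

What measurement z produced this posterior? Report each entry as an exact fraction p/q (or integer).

z = [-3]

x̄ = F·x = [2, 6]
P̄ = F·P·Fᵀ + Q = [20 24; 24 39]
S = H·P̄·Hᵀ + R = [103]
K = P̄·Hᵀ·S⁻¹ = [12/103; 45/103]
x' − x̄ = [-180/103, -675/103] = K·y
y = (KᵀK)⁻¹·Kᵀ·(x' − x̄) = [-15]
z = y + H·x̄ = [-15] + [12] = [-3]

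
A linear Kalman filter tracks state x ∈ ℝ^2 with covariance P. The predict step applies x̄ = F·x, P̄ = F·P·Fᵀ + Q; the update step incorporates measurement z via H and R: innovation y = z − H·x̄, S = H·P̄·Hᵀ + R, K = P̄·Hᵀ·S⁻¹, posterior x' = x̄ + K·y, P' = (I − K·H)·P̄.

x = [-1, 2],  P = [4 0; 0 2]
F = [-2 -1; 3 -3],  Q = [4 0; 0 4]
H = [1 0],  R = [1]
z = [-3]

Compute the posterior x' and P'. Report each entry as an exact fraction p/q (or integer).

x' = [-66/23, -153/23]
P' = [22/23 -18/23; -18/23 1010/23]

x̄ = F·x = [0, -9]
P̄ = F·P·Fᵀ + Q = [22 -18; -18 58]
y = z − H·x̄ = [-3]
S = H·P̄·Hᵀ + R = [23]
K = P̄·Hᵀ·S⁻¹ = [22/23; -18/23]
x' = x̄ + K·y = [-66/23, -153/23]
P' = (I − K·H)·P̄ = [22/23 -18/23; -18/23 1010/23]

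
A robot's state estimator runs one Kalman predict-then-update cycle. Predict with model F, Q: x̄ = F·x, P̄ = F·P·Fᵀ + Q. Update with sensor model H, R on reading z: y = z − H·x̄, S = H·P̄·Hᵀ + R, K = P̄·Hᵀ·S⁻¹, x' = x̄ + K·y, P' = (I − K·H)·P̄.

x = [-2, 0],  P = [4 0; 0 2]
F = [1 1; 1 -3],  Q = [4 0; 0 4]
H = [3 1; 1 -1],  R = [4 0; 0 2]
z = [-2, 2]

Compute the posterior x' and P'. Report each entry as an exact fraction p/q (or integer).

x' = [-40/559, -1116/559]
P' = [202/559 -66/559; -66/559 730/559]

x̄ = F·x = [-2, -2]
P̄ = F·P·Fᵀ + Q = [10 -2; -2 26]
y = z − H·x̄ = [6, 2]
S = H·P̄·Hᵀ + R = [108 8; 8 42]
K = P̄·Hᵀ·S⁻¹ = [135/559 134/559; 133/559 -398/559]
x' = x̄ + K·y = [-40/559, -1116/559]
P' = (I − K·H)·P̄ = [202/559 -66/559; -66/559 730/559]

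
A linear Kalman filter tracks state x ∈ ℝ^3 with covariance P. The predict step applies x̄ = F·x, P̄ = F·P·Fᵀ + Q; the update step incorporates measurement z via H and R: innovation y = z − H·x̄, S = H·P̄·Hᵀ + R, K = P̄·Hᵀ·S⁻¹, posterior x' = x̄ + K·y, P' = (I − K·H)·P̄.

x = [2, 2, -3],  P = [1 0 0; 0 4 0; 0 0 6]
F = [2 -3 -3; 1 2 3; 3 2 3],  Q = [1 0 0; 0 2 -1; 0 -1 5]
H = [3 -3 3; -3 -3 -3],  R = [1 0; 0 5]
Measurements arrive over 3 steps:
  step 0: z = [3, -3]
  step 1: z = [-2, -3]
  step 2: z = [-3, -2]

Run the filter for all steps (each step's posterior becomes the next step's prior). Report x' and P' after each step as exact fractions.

step 0: x̄ = F·x = [7, -3, 1]
step 0: P̄ = F·P·Fᵀ + Q = [95 -76 -72; -76 73 72; -72 72 84]
step 0: y = z − H·x̄ = [-30, 12]
step 0: S = H·P̄·Hᵀ + R = [1045 342; 342 905]
step 0: K = P̄·Hᵀ·S⁻¹ = [214407/828761 3399/43619; -138261/828761 -7227/43619; -76716/828761 -10620/43619]
step 0: x' = x̄ + K·y = [144089/828761, 13791/828761, 708881/828761]
step 0: P' = (I − K·H)·P̄ = [4785037/828761 -89552/828761 -4803120/828761; -89552/828761 137471/828761 180936/828761; -4803120/828761 180936/828761 4958484/828761]
step 1: x̄ = F·x = [-1879838/828761, 2298314/828761, 2586492/828761]
step 1: P̄ = F·P·Fᵀ + Q = [127801416/828761 -53094060/828761 -4597880/828761; -53094060/828761 24613103/828761 2519966/828761; -4597880/828761 2519966/828761 7025826/828761]
step 1: y = z − H·x̄ = [3117458/828761, 6528621/828761]
step 1: S = H·P̄·Hᵀ + R = [2263363718/828761 -909165411/828761; -909165411/828761 446011378/828761]
step 1: K = P̄·Hᵀ·S⁻¹ = [53898372996/220695986203 75238212/2866181639; -35950691295/220695986203 -451233771/2866181639; -16432406016/220695986203 -530407764/2866181639]
step 1: x' = x̄ + K·y = [-252212943022/220695986203, 203094698725/220695986203, 305230409760/220695986203]
step 1: P' = (I − K·H)·P̄ = [1106837029752/220695986203 -13810847436/220695986203 -1102681752856/220695986203; -13810847436/220695986203 34945948855/220695986203 36773232526/220695986203; -1102681752856/220695986203 36773232526/220695986203 1133977516710/220695986203]
step 2: x̄ = F·x = [-2029401211499/220695986203, 46507290596/9595477661, 565241797664/220695986203]
step 2: P̄ = F·P·Fᵀ + Q = [29228184684268/220695986203 -525011038170/9595477661 -948950157150/220695986203; -525011038170/9595477661 246250231800/9595477661 23652501105/9595477661; -948950157150/220695986203 23652501105/9595477661 1837871714265/220695986203]
step 2: y = z − H·x̄ = [991341904860/31527998029, -147715196617/20063271473]
step 2: S = H·P̄·Hᵀ + R = [74467190438830/31527998029 -2747267620461/2866181639; -2747267620461/2866181639 9729840756982/20063271473]
step 2: K = P̄·Hᵀ·S⁻¹ = [12115578448672080/50031020539341737 174612960191148/7147288648477391; -8144382376189575/50031020539341737 -1124122125409695/7147288648477391; -3618630061190010/50031020539341737 -1308808400209200/7147288648477391]
step 2: x' = x̄ + K·y = [-88104499595005165/50031020539341737, 44338536241471217/50031020539341737, 81809395438059256/50031020539341737]
step 2: P' = (I − K·H)·P̄ = [249120632955620420/50031020539341737 -3037838675893710/50031020539341737 -248119945481956770/50031020539341737; -3037838675893710/50031020539341737 7914776127588150/50031020539341737 8237820678085335/50031020539341737; -248119945481956770/50031020539341737 8237820678085335/50031020539341737 255151556139645435/50031020539341737]

step 0: x' = [144089/828761, 13791/828761, 708881/828761], P' = [4785037/828761 -89552/828761 -4803120/828761; -89552/828761 137471/828761 180936/828761; -4803120/828761 180936/828761 4958484/828761]
step 1: x' = [-252212943022/220695986203, 203094698725/220695986203, 305230409760/220695986203], P' = [1106837029752/220695986203 -13810847436/220695986203 -1102681752856/220695986203; -13810847436/220695986203 34945948855/220695986203 36773232526/220695986203; -1102681752856/220695986203 36773232526/220695986203 1133977516710/220695986203]
step 2: x' = [-88104499595005165/50031020539341737, 44338536241471217/50031020539341737, 81809395438059256/50031020539341737], P' = [249120632955620420/50031020539341737 -3037838675893710/50031020539341737 -248119945481956770/50031020539341737; -3037838675893710/50031020539341737 7914776127588150/50031020539341737 8237820678085335/50031020539341737; -248119945481956770/50031020539341737 8237820678085335/50031020539341737 255151556139645435/50031020539341737]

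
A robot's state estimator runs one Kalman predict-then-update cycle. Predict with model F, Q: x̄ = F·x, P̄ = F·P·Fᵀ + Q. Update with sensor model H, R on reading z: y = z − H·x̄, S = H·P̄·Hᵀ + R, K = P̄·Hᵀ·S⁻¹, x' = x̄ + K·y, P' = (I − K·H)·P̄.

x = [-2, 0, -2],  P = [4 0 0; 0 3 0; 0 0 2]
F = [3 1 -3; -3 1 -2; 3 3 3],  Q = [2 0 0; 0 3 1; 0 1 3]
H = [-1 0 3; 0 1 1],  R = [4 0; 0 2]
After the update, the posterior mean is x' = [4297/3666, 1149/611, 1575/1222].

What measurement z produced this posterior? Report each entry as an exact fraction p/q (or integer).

x̄ = F·x = [0, 10, -12]
P̄ = F·P·Fᵀ + Q = [59 -21 27; -21 50 -38; 27 -38 84]
S = H·P̄·Hᵀ + R = [657 132; 132 60]
K = P̄·Hᵀ·S⁻¹ = [44/1833 173/3666; -199/611 560/611; 619/1833 29/1222]
x' − x̄ = [4297/3666, -4961/611, 16239/1222] = K·y
y = (KᵀK)⁻¹·Kᵀ·(x' − x̄) = [39, 5]
z = y + H·x̄ = [39, 5] + [-36, -2] = [3, 3]

z = [3, 3]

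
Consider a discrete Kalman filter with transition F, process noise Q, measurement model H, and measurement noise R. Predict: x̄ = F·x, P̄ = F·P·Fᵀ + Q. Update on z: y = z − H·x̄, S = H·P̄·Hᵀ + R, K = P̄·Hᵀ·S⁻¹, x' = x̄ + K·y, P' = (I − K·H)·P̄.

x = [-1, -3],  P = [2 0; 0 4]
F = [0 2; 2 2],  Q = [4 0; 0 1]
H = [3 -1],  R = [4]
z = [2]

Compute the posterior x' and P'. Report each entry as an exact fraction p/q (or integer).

x̄ = F·x = [-6, -8]
P̄ = F·P·Fᵀ + Q = [20 16; 16 25]
y = z − H·x̄ = [12]
S = H·P̄·Hᵀ + R = [113]
K = P̄·Hᵀ·S⁻¹ = [44/113; 23/113]
x' = x̄ + K·y = [-150/113, -628/113]
P' = (I − K·H)·P̄ = [324/113 796/113; 796/113 2296/113]

x' = [-150/113, -628/113]
P' = [324/113 796/113; 796/113 2296/113]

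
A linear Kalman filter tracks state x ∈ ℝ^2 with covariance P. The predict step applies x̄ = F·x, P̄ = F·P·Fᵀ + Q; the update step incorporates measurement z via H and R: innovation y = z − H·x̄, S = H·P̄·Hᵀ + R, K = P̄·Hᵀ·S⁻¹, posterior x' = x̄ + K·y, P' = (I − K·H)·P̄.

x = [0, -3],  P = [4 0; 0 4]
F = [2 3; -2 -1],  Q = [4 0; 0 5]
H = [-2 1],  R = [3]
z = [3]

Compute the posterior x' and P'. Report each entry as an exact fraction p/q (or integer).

x' = [-27/13, -183/182]
P' = [28/13 41/13; 41/13 2539/364]

x̄ = F·x = [-9, 3]
P̄ = F·P·Fᵀ + Q = [56 -28; -28 25]
y = z − H·x̄ = [-18]
S = H·P̄·Hᵀ + R = [364]
K = P̄·Hᵀ·S⁻¹ = [-5/13; 81/364]
x' = x̄ + K·y = [-27/13, -183/182]
P' = (I − K·H)·P̄ = [28/13 41/13; 41/13 2539/364]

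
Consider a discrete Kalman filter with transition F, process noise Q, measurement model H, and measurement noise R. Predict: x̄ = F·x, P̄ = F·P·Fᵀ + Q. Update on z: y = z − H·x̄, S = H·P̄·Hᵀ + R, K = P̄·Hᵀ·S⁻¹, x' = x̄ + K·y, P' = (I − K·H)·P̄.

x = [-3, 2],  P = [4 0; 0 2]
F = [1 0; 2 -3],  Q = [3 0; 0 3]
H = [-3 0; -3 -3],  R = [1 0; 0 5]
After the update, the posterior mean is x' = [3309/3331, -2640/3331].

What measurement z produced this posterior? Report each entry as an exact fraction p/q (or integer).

x̄ = F·x = [-3, -12]
P̄ = F·P·Fᵀ + Q = [7 8; 8 37]
S = H·P̄·Hᵀ + R = [64 135; 135 545]
K = P̄·Hᵀ·S⁻¹ = [-1074/3331 -9/3331; 1029/3331 -1080/3331]
x' − x̄ = [13302/3331, 37332/3331] = K·y
y = (KᵀK)⁻¹·Kᵀ·(x' − x̄) = [-12, -46]
z = y + H·x̄ = [-12, -46] + [9, 45] = [-3, -1]

z = [-3, -1]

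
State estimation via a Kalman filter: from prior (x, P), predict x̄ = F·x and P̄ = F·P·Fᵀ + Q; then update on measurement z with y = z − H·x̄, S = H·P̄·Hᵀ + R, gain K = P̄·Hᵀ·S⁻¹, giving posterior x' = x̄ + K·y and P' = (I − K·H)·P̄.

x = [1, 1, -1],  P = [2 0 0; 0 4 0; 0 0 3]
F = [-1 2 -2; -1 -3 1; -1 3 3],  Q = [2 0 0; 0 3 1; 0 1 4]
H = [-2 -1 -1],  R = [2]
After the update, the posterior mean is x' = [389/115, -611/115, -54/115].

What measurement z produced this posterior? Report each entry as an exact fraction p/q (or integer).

x̄ = F·x = [3, -5, -1]
P̄ = F·P·Fᵀ + Q = [32 -28 8; -28 44 -24; 8 -24 69]
S = H·P̄·Hᵀ + R = [115]
K = P̄·Hᵀ·S⁻¹ = [-44/115; 36/115; -61/115]
x' − x̄ = [44/115, -36/115, 61/115] = K·y
y = (KᵀK)⁻¹·Kᵀ·(x' − x̄) = [-1]
z = y + H·x̄ = [-1] + [0] = [-1]

z = [-1]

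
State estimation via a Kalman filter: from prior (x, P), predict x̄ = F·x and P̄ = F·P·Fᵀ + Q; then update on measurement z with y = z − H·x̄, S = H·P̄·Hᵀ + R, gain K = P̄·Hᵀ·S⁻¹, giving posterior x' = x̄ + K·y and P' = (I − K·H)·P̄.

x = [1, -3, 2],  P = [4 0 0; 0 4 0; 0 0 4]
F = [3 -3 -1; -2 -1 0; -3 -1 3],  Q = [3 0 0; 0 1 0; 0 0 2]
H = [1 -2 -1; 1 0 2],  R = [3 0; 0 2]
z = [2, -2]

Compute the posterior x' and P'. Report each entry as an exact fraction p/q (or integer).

x' = [10242/26041, -9655/26041, -27354/26041]
P' = [946318/78123 640076/78123 -147296/26041; 640076/78123 495187/78123 -105192/26041; -147296/26041 -105192/26041 81298/26041]

x̄ = F·x = [10, 1, 6]
P̄ = F·P·Fᵀ + Q = [79 -12 -36; -12 21 28; -36 28 78]
y = z − H·x̄ = [0, -24]
S = H·P̄·Hᵀ + R = [476 -201; -201 249]
K = P̄·Hᵀ·S⁻¹ = [12006/26041 31271/78123; -3858/26041 4462/78123; -6070/26041 7650/26041]
x' = x̄ + K·y = [10242/26041, -9655/26041, -27354/26041]
P' = (I − K·H)·P̄ = [946318/78123 640076/78123 -147296/26041; 640076/78123 495187/78123 -105192/26041; -147296/26041 -105192/26041 81298/26041]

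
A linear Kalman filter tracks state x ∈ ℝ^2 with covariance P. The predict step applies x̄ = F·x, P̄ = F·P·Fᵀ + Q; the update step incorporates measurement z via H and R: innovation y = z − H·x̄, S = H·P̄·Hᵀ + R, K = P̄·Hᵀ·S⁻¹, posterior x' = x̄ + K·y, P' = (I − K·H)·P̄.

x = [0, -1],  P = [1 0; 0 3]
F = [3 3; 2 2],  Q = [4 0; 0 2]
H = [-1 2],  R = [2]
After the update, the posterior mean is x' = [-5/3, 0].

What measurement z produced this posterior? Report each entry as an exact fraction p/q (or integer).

z = [2]

x̄ = F·x = [-3, -2]
P̄ = F·P·Fᵀ + Q = [40 24; 24 18]
S = H·P̄·Hᵀ + R = [18]
K = P̄·Hᵀ·S⁻¹ = [4/9; 2/3]
x' − x̄ = [4/3, 2] = K·y
y = (KᵀK)⁻¹·Kᵀ·(x' − x̄) = [3]
z = y + H·x̄ = [3] + [-1] = [2]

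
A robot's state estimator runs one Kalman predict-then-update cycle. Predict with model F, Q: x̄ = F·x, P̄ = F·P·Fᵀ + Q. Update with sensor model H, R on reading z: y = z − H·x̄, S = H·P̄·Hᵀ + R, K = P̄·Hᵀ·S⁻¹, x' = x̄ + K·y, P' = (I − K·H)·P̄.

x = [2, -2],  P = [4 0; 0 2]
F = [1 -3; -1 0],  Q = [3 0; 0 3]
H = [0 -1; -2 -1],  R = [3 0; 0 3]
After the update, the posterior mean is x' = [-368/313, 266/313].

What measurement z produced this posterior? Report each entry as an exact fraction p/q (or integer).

x̄ = F·x = [8, -2]
P̄ = F·P·Fᵀ + Q = [25 -4; -4 7]
S = H·P̄·Hᵀ + R = [10 -1; -1 94]
K = P̄·Hᵀ·S⁻¹ = [110/313 -152/313; -219/313 1/313]
x' − x̄ = [-2872/313, 892/313] = K·y
y = (KᵀK)⁻¹·Kᵀ·(x' − x̄) = [-4, 16]
z = y + H·x̄ = [-4, 16] + [2, -14] = [-2, 2]

z = [-2, 2]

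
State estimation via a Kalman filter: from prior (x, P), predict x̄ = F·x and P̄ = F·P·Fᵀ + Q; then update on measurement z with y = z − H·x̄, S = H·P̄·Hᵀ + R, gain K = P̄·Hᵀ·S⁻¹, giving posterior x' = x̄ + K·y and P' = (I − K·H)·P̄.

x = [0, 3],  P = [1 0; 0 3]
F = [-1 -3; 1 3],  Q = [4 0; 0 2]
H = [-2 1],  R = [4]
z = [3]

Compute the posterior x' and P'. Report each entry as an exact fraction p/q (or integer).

x' = [-129/137, 201/137]
P' = [152/137 120/137; 120/137 412/137]

x̄ = F·x = [-9, 9]
P̄ = F·P·Fᵀ + Q = [32 -28; -28 30]
y = z − H·x̄ = [-24]
S = H·P̄·Hᵀ + R = [274]
K = P̄·Hᵀ·S⁻¹ = [-46/137; 43/137]
x' = x̄ + K·y = [-129/137, 201/137]
P' = (I − K·H)·P̄ = [152/137 120/137; 120/137 412/137]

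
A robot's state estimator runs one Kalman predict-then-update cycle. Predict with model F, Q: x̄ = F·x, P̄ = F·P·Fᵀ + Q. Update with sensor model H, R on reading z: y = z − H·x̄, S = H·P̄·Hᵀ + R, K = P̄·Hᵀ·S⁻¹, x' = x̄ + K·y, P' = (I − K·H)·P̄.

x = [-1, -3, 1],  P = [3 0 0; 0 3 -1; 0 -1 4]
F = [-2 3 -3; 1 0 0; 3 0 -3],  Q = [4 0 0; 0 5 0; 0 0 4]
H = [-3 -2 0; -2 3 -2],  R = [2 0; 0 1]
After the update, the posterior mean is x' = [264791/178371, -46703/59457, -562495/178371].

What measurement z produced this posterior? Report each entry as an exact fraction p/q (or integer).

z = [-3, 1]

x̄ = F·x = [-10, -1, -6]
P̄ = F·P·Fᵀ + Q = [97 -6 27; -6 8 9; 27 9 67]
S = H·P̄·Hᵀ + R = [835 762; 762 909]
K = P̄·Hᵀ·S⁻¹ = [-16973/59457 -9512/178371; -1322/19819 4502/59457; 10897/59457 -58997/178371]
x' − x̄ = [2048501/178371, 12754/59457, 507731/178371] = K·y
y = (KᵀK)⁻¹·Kᵀ·(x' − x̄) = [-35, -28]
z = y + H·x̄ = [-35, -28] + [32, 29] = [-3, 1]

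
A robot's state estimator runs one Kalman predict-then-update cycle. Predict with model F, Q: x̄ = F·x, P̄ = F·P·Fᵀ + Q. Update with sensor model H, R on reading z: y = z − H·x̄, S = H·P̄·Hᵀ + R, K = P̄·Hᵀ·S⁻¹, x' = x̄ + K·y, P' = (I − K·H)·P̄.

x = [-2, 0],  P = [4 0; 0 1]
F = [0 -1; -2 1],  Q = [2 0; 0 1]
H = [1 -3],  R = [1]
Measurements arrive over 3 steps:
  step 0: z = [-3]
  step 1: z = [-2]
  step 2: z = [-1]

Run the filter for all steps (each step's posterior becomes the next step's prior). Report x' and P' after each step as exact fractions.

step 0: x̄ = F·x = [0, 4]
step 0: P̄ = F·P·Fᵀ + Q = [3 -1; -1 18]
step 0: y = z − H·x̄ = [9]
step 0: S = H·P̄·Hᵀ + R = [172]
step 0: K = P̄·Hᵀ·S⁻¹ = [3/86; -55/172]
step 0: x' = x̄ + K·y = [27/86, 193/172]
step 0: P' = (I − K·H)·P̄ = [120/43 79/86; 79/86 71/172]
step 1: x̄ = F·x = [-193/172, 85/172]
step 1: P̄ = F·P·Fᵀ + Q = [415/172 245/172; 245/172 1531/172]
step 1: y = z − H·x̄ = [26/43]
step 1: S = H·P̄·Hᵀ + R = [3224/43]
step 1: K = P̄·Hᵀ·S⁻¹ = [-10/403; -1087/3224]
step 1: x' = x̄ + K·y = [-141/124, 9/31]
step 1: P' = (I − K·H)·P̄ = [3815/1612 1285/1612; 1285/1612 1219/3224]
step 2: x̄ = F·x = [-9/31, 159/62]
step 2: P̄ = F·P·Fᵀ + Q = [7667/3224 3921/3224; 3921/3224 24683/3224]
step 2: y = z − H·x̄ = [433/62]
step 2: S = H·P̄·Hᵀ + R = [26189/403]
step 2: K = P̄·Hᵀ·S⁻¹ = [-512/26189; -8766/26189]
step 2: x' = x̄ + K·y = [-11179/26189, 11883/52378]
step 2: P' = (I − K·H)·P̄ = [493037/209512 165711/209512; 165711/209512 78613/209512]

step 0: x' = [27/86, 193/172], P' = [120/43 79/86; 79/86 71/172]
step 1: x' = [-141/124, 9/31], P' = [3815/1612 1285/1612; 1285/1612 1219/3224]
step 2: x' = [-11179/26189, 11883/52378], P' = [493037/209512 165711/209512; 165711/209512 78613/209512]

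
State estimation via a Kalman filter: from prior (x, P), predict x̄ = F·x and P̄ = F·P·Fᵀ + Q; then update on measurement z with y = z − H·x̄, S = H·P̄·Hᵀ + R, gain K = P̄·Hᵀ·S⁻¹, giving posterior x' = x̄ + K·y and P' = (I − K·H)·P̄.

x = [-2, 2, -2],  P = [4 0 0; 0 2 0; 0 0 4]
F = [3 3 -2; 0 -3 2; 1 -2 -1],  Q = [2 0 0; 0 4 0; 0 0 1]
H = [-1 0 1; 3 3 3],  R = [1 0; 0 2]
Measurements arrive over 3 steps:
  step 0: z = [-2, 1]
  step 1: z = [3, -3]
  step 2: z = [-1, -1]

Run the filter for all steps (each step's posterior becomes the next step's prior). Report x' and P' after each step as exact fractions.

step 0: x' = [7252/2113, -9400/2113, 2783/2113], P' = [227104/52825 -408678/52825 186206/52825; -408678/52825 790146/52825 -378992/52825; 186206/52825 -378992/52825 197384/52825]
step 1: x' = [-5751335906/3622653965, -1479111758/3622653965, 3980700851/3622653965], P' = [5734768496/3622653965 -8421481912/3622653965 2922567464/3622653965; -8421481912/3622653965 15019884874/3622653965 -6296869358/3622653965; 2922567464/3622653965 -6296869358/3622653965 3634862996/3622653965]
step 2: x' = [-55007176523954/67269524867113, 117019064937764/67269524867113, -91578976497945/67269524867113], P' = [103158160150904/67269524867113 -151133824727774/67269524867113 52346738033458/67269524867113; -151133824727774/67269524867113 270655798363702/67269524867113 -113909311943160/67269524867113; 52346738033458/67269524867113 -113909311943160/67269524867113 66394550748516/67269524867113]

step 0: x̄ = F·x = [4, -10, -4]
step 0: P̄ = F·P·Fᵀ + Q = [72 -34 8; -34 38 4; 8 4 17]
step 0: y = z − H·x̄ = [6, 31]
step 0: S = H·P̄·Hᵀ + R = [74 -51; -51 749]
step 0: K = P̄·Hᵀ·S⁻¹ = [-40898/52825 6948/52825; 29686/52825 3714/52825; 11178/52825 6897/52825]
step 0: x' = x̄ + K·y = [7252/2113, -9400/2113, 2783/2113]
step 0: P' = (I − K·H)·P̄ = [227104/52825 -408678/52825 186206/52825; -408678/52825 790146/52825 -378992/52825; 186206/52825 -378992/52825 197384/52825]
step 1: x̄ = F·x = [-12010/2113, 33766/2113, 23269/2113]
step 1: P̄ = F·P·Fᵀ + Q = [5007664/52825 -7653416/52825 -3748784/52825; -7653416/52825 12660054/52825 6323546/52825; -3748784/52825 6323546/52825 3384229/52825]
step 1: y = z − H·x̄ = [-28940/2113, -141414/2113]
step 1: S = H·P̄·Hᵀ + R = [15942286/52825 37060581/52825; 37060581/52825 98157401/52825]
step 1: K = P̄·Hᵀ·S⁻¹ = [-2812201032/3622653965 353781072/3622653965; 2124612554/3622653965 452300406/3622653965; 712295532/3622653965 390841653/3622653965]
step 1: x' = x̄ + K·y = [-5751335906/3622653965, -1479111758/3622653965, 3980700851/3622653965]
step 1: P' = (I − K·H)·P̄ = [5734768496/3622653965 -8421481912/3622653965 2922567464/3622653965; -8421481912/3622653965 15019884874/3622653965 -6296869358/3622653965; 2922567464/3622653965 -6296869358/3622653965 3634862996/3622653965]
step 2: x̄ = F·x = [-29652744694/3622653965, 12398736976/3622653965, -6773813241/3622653965]
step 2: P̄ = F·P·Fᵀ + Q = [97481588556/3622653965 -131952106154/3622653965 -61290538706/3622653965; -131952106154/3622653965 239771464006/3622653965 120256033274/3622653965; -61290538706/3622653965 120256033274/3622653965 75725140241/3622653965]
step 2: y = z − H·x̄ = [-3785940774/517521995, 68460808912/3622653965]
step 2: S = H·P̄·Hᵀ + R = [42772922882/517521995 98765010477/517521995; 98765010477/517521995 2410290034609/3622653965]
step 2: K = P̄·Hᵀ·S⁻¹ = [-50811422117446/67269524867113 6556610184882/67269524867113; 37224512784614/67269524867113 8418992539152/67269524867113; 14047812715058/67269524867113 7247965258221/67269524867113]
step 2: x' = x̄ + K·y = [-55007176523954/67269524867113, 117019064937764/67269524867113, -91578976497945/67269524867113]
step 2: P' = (I − K·H)·P̄ = [103158160150904/67269524867113 -151133824727774/67269524867113 52346738033458/67269524867113; -151133824727774/67269524867113 270655798363702/67269524867113 -113909311943160/67269524867113; 52346738033458/67269524867113 -113909311943160/67269524867113 66394550748516/67269524867113]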